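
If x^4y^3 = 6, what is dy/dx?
Differentiate both sides with respect to x, treating y as y(x). By the chain rule, any term containing y contributes a factor of y' = dy/dx when we differentiate it.

Move every term to one side and write the relation as F(x, y) = 0. Term by term,
  d/dx[x^4y^3] = 3x^4y^2·y' + 4x^3y^3
  d/dx[-6] = 0

The pieces without y' make up ∂F/∂x and the coefficient of y' is ∂F/∂y:
  ∂F/∂x = 4x^3y^3,
  ∂F/∂y = 3x^4y^2.

Since d/dx[F] = ∂F/∂x + (∂F/∂y)·y' = 0, solve for y':
  (∂F/∂y)·y' = -∂F/∂x
  dy/dx = -(∂F/∂x)/(∂F/∂y) = -(4x^3y^3)/(3x^4y^2) = -4y/(3x)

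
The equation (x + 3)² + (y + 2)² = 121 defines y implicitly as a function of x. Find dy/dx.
Apply d/dx to both sides, remembering that y depends on x. Each occurrence of y therefore brings in a y' = dy/dx via the chain rule.

With F(x, y) equal to the left-hand side minus the right, differentiate F term by term:
  d/dx[(x + 3)^2] = 2x + 6
  d/dx[(y + 2)^2] = 2·y'(y + 2)
  d/dx[-121] = 0
Adding these up, d/dx[F] = 0 becomes
  (2x + 6) + (2y + 4)·y' = 0,
so isolating y',
  dy/dx = -(2x + 6)/(2y + 4) = (-x - 3)/(y + 2)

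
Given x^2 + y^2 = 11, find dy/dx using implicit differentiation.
Differentiate the relation implicitly: treat y = y(x) and apply the chain rule, so every y-derivative picks up a y' = dy/dx factor.

With everything moved to the left-hand side, differentiate term by term:
  d/dx[x^2] = 2x
  d/dx[y^2] = 2y·y'
  d/dx[-11] = 0

Separating the contributions that come from x directly and those that come through y:
  without y':      2x
  multiplying y':  2y

so (2x) + (2y)·y' = 0, and therefore
  dy/dx = -(2x)/(2y) = -x/y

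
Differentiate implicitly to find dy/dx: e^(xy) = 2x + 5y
Differentiate both sides with respect to x, treating y as y(x). By the chain rule, any term containing y contributes a factor of y' = dy/dx when we differentiate it.

Move every term to one side and write the relation as F(x, y) = 0. Term by term,
  d/dx[-2x] = -2
  d/dx[-5y] = -5·y'
  d/dx[e^(xy)] = (x·y' + y)·e^(xy)

The pieces without y' make up ∂F/∂x and the coefficient of y' is ∂F/∂y:
  ∂F/∂x = y·e^(xy) - 2,
  ∂F/∂y = x·e^(xy) - 5.

Since d/dx[F] = ∂F/∂x + (∂F/∂y)·y' = 0, solve for y':
  (∂F/∂y)·y' = -∂F/∂x
  dy/dx = -(∂F/∂x)/(∂F/∂y) = -(y·e^(xy) - 2)/(x·e^(xy) - 5) = (-y·e^(xy) + 2)/(x·e^(xy) - 5)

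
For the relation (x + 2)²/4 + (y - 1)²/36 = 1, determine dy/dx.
Take d/dx of both sides. Since y is implicitly a function of x, the chain rule attaches a y' = dy/dx factor whenever we differentiate through y.

Set F(x, y) = (left side) − (right side), so the curve is F = 0. Differentiating each term of F:
  d/dx[(x + 2)^2/4] = x/2 + 1
  d/dx[(y - 1)^2/36] = y'(y - 1)/18
  d/dx[-1] = 0

Collecting, the y'-free part is the partial derivative in x and the y' coefficient is the partial derivative in y:
  ∂F/∂x = x/2 + 1
  ∂F/∂y = y/18 - 1/18

so d/dx[F(x, y(x))] = ∂F/∂x + (∂F/∂y)·y' = 0. Rearranging,
  dy/dx = -(∂F/∂x)/(∂F/∂y) = -(x/2 + 1)/(y/18 - 1/18)
        = -((x + 2)/2)/((y - 1)/18) = 9(-x - 2)/(y - 1)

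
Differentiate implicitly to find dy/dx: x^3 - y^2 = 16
Apply d/dx to both sides, remembering that y depends on x. Each occurrence of y therefore brings in a y' = dy/dx via the chain rule.

With F(x, y) equal to the left-hand side minus the right, differentiate F term by term:
  d/dx[x^3] = 3x^2
  d/dx[-y^2] = -2y·y'
  d/dx[-16] = 0
Adding these up, d/dx[F] = 0 becomes
  (3x^2) + (-2y)·y' = 0,
so isolating y',
  dy/dx = -(3x^2)/(-2y) = 3x^2/(2y)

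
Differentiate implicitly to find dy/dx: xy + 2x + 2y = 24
Differentiate both sides with respect to x, treating y as y(x). By the chain rule, any term containing y contributes a factor of y' = dy/dx when we differentiate it.

Move every term to one side and write the relation as F(x, y) = 0. Term by term,
  d/dx[xy] = x·y' + y
  d/dx[2x] = 2
  d/dx[2y] = 2·y'
  d/dx[-24] = 0

The pieces without y' make up ∂F/∂x and the coefficient of y' is ∂F/∂y:
  ∂F/∂x = y + 2,
  ∂F/∂y = x + 2.

Since d/dx[F] = ∂F/∂x + (∂F/∂y)·y' = 0, solve for y':
  (∂F/∂y)·y' = -∂F/∂x
  dy/dx = -(∂F/∂x)/(∂F/∂y) = -(y + 2)/(x + 2) = (-y - 2)/(x + 2)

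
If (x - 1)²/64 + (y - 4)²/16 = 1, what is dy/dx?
Take d/dx of both sides. Since y is implicitly a function of x, the chain rule attaches a y' = dy/dx factor whenever we differentiate through y.

Set F(x, y) = (left side) − (right side), so the curve is F = 0. Differentiating each term of F:
  d/dx[(x - 1)^2/64] = x/32 - 1/32
  d/dx[(y - 4)^2/16] = y'(y - 4)/8
  d/dx[-1] = 0

Collecting, the y'-free part is the partial derivative in x and the y' coefficient is the partial derivative in y:
  ∂F/∂x = x/32 - 1/32
  ∂F/∂y = y/8 - 1/2

so d/dx[F(x, y(x))] = ∂F/∂x + (∂F/∂y)·y' = 0. Rearranging,
  dy/dx = -(∂F/∂x)/(∂F/∂y) = -(x/32 - 1/32)/(y/8 - 1/2)
        = -((x - 1)/32)/((y - 4)/8) = (1 - x)/(4(y - 4))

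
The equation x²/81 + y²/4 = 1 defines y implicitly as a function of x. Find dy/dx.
Differentiate the relation implicitly: treat y = y(x) and apply the chain rule, so every y-derivative picks up a y' = dy/dx factor.

With everything moved to the left-hand side, differentiate term by term:
  d/dx[x^2/81] = 2x/81
  d/dx[y^2/4] = y·y'/2
  d/dx[-1] = 0

Separating the contributions that come from x directly and those that come through y:
  without y':      2x/81
  multiplying y':  y/2

so (2x/81) + (y/2)·y' = 0, and therefore
  dy/dx = -(2x/81)/(y/2) = -4x/(81y)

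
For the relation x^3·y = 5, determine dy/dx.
Apply d/dx to both sides, remembering that y depends on x. Each occurrence of y therefore brings in a y' = dy/dx via the chain rule.

With F(x, y) equal to the left-hand side minus the right, differentiate F term by term:
  d/dx[x^3y] = x^3·y' + 3x^2y
  d/dx[-5] = 0
Adding these up, d/dx[F] = 0 becomes
  (3x^2y) + (x^3)·y' = 0,
so isolating y',
  dy/dx = -(3x^2y)/(x^3) = -3y/x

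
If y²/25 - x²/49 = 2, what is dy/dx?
Differentiate the relation implicitly: treat y = y(x) and apply the chain rule, so every y-derivative picks up a y' = dy/dx factor.

With everything moved to the left-hand side, differentiate term by term:
  d/dx[-x^2/49] = -2x/49
  d/dx[y^2/25] = 2y·y'/25
  d/dx[-2] = 0

Separating the contributions that come from x directly and those that come through y:
  without y':      -2x/49
  multiplying y':  2y/25

so (-2x/49) + (2y/25)·y' = 0, and therefore
  dy/dx = -(-2x/49)/(2y/25) = 25x/(49y)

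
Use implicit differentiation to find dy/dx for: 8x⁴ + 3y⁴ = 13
Differentiate the relation implicitly: treat y = y(x) and apply the chain rule, so every y-derivative picks up a y' = dy/dx factor.

With everything moved to the left-hand side, differentiate term by term:
  d/dx[8x^4] = 32x^3
  d/dx[3y^4] = 12y^3·y'
  d/dx[-13] = 0

Separating the contributions that come from x directly and those that come through y:
  without y':      32x^3
  multiplying y':  12y^3

so (32x^3) + (12y^3)·y' = 0, and therefore
  dy/dx = -(32x^3)/(12y^3) = -8x^3/(3y^3)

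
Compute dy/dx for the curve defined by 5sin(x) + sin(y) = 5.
Apply d/dx to both sides, remembering that y depends on x. Each occurrence of y therefore brings in a y' = dy/dx via the chain rule.

With F(x, y) equal to the left-hand side minus the right, differentiate F term by term:
  d/dx[5sin(x)] = 5cos(x)
  d/dx[sin(y)] = y'·cos(y)
  d/dx[-5] = 0
Adding these up, d/dx[F] = 0 becomes
  (5cos(x)) + (cos(y))·y' = 0,
so isolating y',
  dy/dx = -(5cos(x))/(cos(y)) = -5cos(x)/cos(y)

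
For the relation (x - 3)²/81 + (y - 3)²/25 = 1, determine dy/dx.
Differentiate both sides with respect to x, treating y as y(x). By the chain rule, any term containing y contributes a factor of y' = dy/dx when we differentiate it.

Move every term to one side and write the relation as F(x, y) = 0. Term by term,
  d/dx[(x - 3)^2/81] = 2x/81 - 2/27
  d/dx[(y - 3)^2/25] = 2·y'(y - 3)/25
  d/dx[-1] = 0

The pieces without y' make up ∂F/∂x and the coefficient of y' is ∂F/∂y:
  ∂F/∂x = 2x/81 - 2/27,
  ∂F/∂y = 2y/25 - 6/25.

Since d/dx[F] = ∂F/∂x + (∂F/∂y)·y' = 0, solve for y':
  (∂F/∂y)·y' = -∂F/∂x
  dy/dx = -(∂F/∂x)/(∂F/∂y) = -(2x/81 - 2/27)/(2y/25 - 6/25)
        = -(2(x - 3)/81)/(2(y - 3)/25) = 25(3 - x)/(81(y - 3))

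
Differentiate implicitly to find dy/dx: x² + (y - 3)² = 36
Differentiate both sides with respect to x, treating y as y(x). By the chain rule, any term containing y contributes a factor of y' = dy/dx when we differentiate it.

Move every term to one side and write the relation as F(x, y) = 0. Term by term,
  d/dx[x^2] = 2x
  d/dx[(y - 3)^2] = 2·y'(y - 3)
  d/dx[-36] = 0

The pieces without y' make up ∂F/∂x and the coefficient of y' is ∂F/∂y:
  ∂F/∂x = 2x,
  ∂F/∂y = 2y - 6.

Since d/dx[F] = ∂F/∂x + (∂F/∂y)·y' = 0, solve for y':
  (∂F/∂y)·y' = -∂F/∂x
  dy/dx = -(∂F/∂x)/(∂F/∂y) = -(2x)/(2y - 6) = -x/(y - 3)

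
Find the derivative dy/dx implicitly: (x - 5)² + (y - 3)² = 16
Apply d/dx to both sides, remembering that y depends on x. Each occurrence of y therefore brings in a y' = dy/dx via the chain rule.

With F(x, y) equal to the left-hand side minus the right, differentiate F term by term:
  d/dx[(x - 5)^2] = 2x - 10
  d/dx[(y - 3)^2] = 2·y'(y - 3)
  d/dx[-16] = 0
Adding these up, d/dx[F] = 0 becomes
  (2x - 10) + (2y - 6)·y' = 0,
so isolating y',
  dy/dx = -(2x - 10)/(2y - 6) = (5 - x)/(y - 3)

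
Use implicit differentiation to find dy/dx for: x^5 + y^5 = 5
Apply d/dx to both sides, remembering that y depends on x. Each occurrence of y therefore brings in a y' = dy/dx via the chain rule.

With F(x, y) equal to the left-hand side minus the right, differentiate F term by term:
  d/dx[x^5] = 5x^4
  d/dx[y^5] = 5y^4·y'
  d/dx[-5] = 0
Adding these up, d/dx[F] = 0 becomes
  (5x^4) + (5y^4)·y' = 0,
so isolating y',
  dy/dx = -(5x^4)/(5y^4) = -x^4/y^4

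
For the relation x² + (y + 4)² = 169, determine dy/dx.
Apply d/dx to both sides, remembering that y depends on x. Each occurrence of y therefore brings in a y' = dy/dx via the chain rule.

With F(x, y) equal to the left-hand side minus the right, differentiate F term by term:
  d/dx[x^2] = 2x
  d/dx[(y + 4)^2] = 2·y'(y + 4)
  d/dx[-169] = 0
Adding these up, d/dx[F] = 0 becomes
  (2x) + (2y + 8)·y' = 0,
so isolating y',
  dy/dx = -(2x)/(2y + 8) = -x/(y + 4)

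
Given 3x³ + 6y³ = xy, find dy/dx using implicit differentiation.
Differentiate the relation implicitly: treat y = y(x) and apply the chain rule, so every y-derivative picks up a y' = dy/dx factor.

With everything moved to the left-hand side, differentiate term by term:
  d/dx[3x^3] = 9x^2
  d/dx[-xy] = -x·y' - y
  d/dx[6y^3] = 18y^2·y'

Separating the contributions that come from x directly and those that come through y:
  without y':      9x^2 - y
  multiplying y':  -x + 18y^2

so (9x^2 - y) + (-x + 18y^2)·y' = 0, and therefore
  dy/dx = -(9x^2 - y)/(-x + 18y^2) = (9x^2 - y)/(x - 18y^2)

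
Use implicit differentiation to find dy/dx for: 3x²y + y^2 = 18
Apply d/dx to both sides, remembering that y depends on x. Each occurrence of y therefore brings in a y' = dy/dx via the chain rule.

With F(x, y) equal to the left-hand side minus the right, differentiate F term by term:
  d/dx[3x^2y] = 3x^2·y' + 6xy
  d/dx[y^2] = 2y·y'
  d/dx[-18] = 0
Adding these up, d/dx[F] = 0 becomes
  (6xy) + (3x^2 + 2y)·y' = 0,
so isolating y',
  dy/dx = -(6xy)/(3x^2 + 2y) = -6xy/(3x^2 + 2y)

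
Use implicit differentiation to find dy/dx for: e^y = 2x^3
Differentiate both sides with respect to x, treating y as y(x). By the chain rule, any term containing y contributes a factor of y' = dy/dx when we differentiate it.

Move every term to one side and write the relation as F(x, y) = 0. Term by term,
  d/dx[-2x^3] = -6x^2
  d/dx[e^(y)] = y'·e^(y)

The pieces without y' make up ∂F/∂x and the coefficient of y' is ∂F/∂y:
  ∂F/∂x = -6x^2,
  ∂F/∂y = e^(y).

Since d/dx[F] = ∂F/∂x + (∂F/∂y)·y' = 0, solve for y':
  (∂F/∂y)·y' = -∂F/∂x
  dy/dx = -(∂F/∂x)/(∂F/∂y) = -(-6x^2)/(e^(y)) = 6x^2e^(-y)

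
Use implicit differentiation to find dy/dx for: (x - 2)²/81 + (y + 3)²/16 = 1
Take d/dx of both sides. Since y is implicitly a function of x, the chain rule attaches a y' = dy/dx factor whenever we differentiate through y.

Set F(x, y) = (left side) − (right side), so the curve is F = 0. Differentiating each term of F:
  d/dx[(x - 2)^2/81] = 2x/81 - 4/81
  d/dx[(y + 3)^2/16] = y'(y + 3)/8
  d/dx[-1] = 0

Collecting, the y'-free part is the partial derivative in x and the y' coefficient is the partial derivative in y:
  ∂F/∂x = 2x/81 - 4/81
  ∂F/∂y = y/8 + 3/8

so d/dx[F(x, y(x))] = ∂F/∂x + (∂F/∂y)·y' = 0. Rearranging,
  dy/dx = -(∂F/∂x)/(∂F/∂y) = -(2x/81 - 4/81)/(y/8 + 3/8)
        = -(2(x - 2)/81)/((y + 3)/8) = 16(2 - x)/(81(y + 3))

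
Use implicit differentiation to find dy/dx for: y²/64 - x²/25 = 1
Differentiate both sides with respect to x, treating y as y(x). By the chain rule, any term containing y contributes a factor of y' = dy/dx when we differentiate it.

Move every term to one side and write the relation as F(x, y) = 0. Term by term,
  d/dx[-x^2/25] = -2x/25
  d/dx[y^2/64] = y·y'/32
  d/dx[-1] = 0

The pieces without y' make up ∂F/∂x and the coefficient of y' is ∂F/∂y:
  ∂F/∂x = -2x/25,
  ∂F/∂y = y/32.

Since d/dx[F] = ∂F/∂x + (∂F/∂y)·y' = 0, solve for y':
  (∂F/∂y)·y' = -∂F/∂x
  dy/dx = -(∂F/∂x)/(∂F/∂y) = -(-2x/25)/(y/32) = 64x/(25y)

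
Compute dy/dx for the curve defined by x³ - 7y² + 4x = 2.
Take d/dx of both sides. Since y is implicitly a function of x, the chain rule attaches a y' = dy/dx factor whenever we differentiate through y.

Set F(x, y) = (left side) − (right side), so the curve is F = 0. Differentiating each term of F:
  d/dx[x^3] = 3x^2
  d/dx[4x] = 4
  d/dx[-7y^2] = -14y·y'
  d/dx[-2] = 0

Collecting, the y'-free part is the partial derivative in x and the y' coefficient is the partial derivative in y:
  ∂F/∂x = 3x^2 + 4
  ∂F/∂y = -14y

so d/dx[F(x, y(x))] = ∂F/∂x + (∂F/∂y)·y' = 0. Rearranging,
  dy/dx = -(∂F/∂x)/(∂F/∂y) = -(3x^2 + 4)/(-14y) = (3x^2 + 4)/(14y)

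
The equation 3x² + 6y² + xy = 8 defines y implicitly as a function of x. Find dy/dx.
Differentiate the relation implicitly: treat y = y(x) and apply the chain rule, so every y-derivative picks up a y' = dy/dx factor.

With everything moved to the left-hand side, differentiate term by term:
  d/dx[3x^2] = 6x
  d/dx[xy] = x·y' + y
  d/dx[6y^2] = 12y·y'
  d/dx[-8] = 0

Separating the contributions that come from x directly and those that come through y:
  without y':      6x + y
  multiplying y':  x + 12y

so (6x + y) + (x + 12y)·y' = 0, and therefore
  dy/dx = -(6x + y)/(x + 12y) = (-6x - y)/(x + 12y)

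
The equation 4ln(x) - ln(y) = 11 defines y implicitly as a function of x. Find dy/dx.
Take d/dx of both sides. Since y is implicitly a function of x, the chain rule attaches a y' = dy/dx factor whenever we differentiate through y.

Set F(x, y) = (left side) − (right side), so the curve is F = 0. Differentiating each term of F:
  d/dx[4ln(x)] = 4/x
  d/dx[-ln(y)] = -y'/y
  d/dx[-11] = 0

Collecting, the y'-free part is the partial derivative in x and the y' coefficient is the partial derivative in y:
  ∂F/∂x = 4/x
  ∂F/∂y = -1/y

so d/dx[F(x, y(x))] = ∂F/∂x + (∂F/∂y)·y' = 0. Rearranging,
  dy/dx = -(∂F/∂x)/(∂F/∂y) = -(4/x)/(-1/y) = 4y/x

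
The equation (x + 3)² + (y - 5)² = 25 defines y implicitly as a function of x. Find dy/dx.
Apply d/dx to both sides, remembering that y depends on x. Each occurrence of y therefore brings in a y' = dy/dx via the chain rule.

With F(x, y) equal to the left-hand side minus the right, differentiate F term by term:
  d/dx[(x + 3)^2] = 2x + 6
  d/dx[(y - 5)^2] = 2·y'(y - 5)
  d/dx[-25] = 0
Adding these up, d/dx[F] = 0 becomes
  (2x + 6) + (2y - 10)·y' = 0,
so isolating y',
  dy/dx = -(2x + 6)/(2y - 10) = (-x - 3)/(y - 5)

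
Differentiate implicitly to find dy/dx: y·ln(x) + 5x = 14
Differentiate both sides with respect to x, treating y as y(x). By the chain rule, any term containing y contributes a factor of y' = dy/dx when we differentiate it.

Move every term to one side and write the relation as F(x, y) = 0. Term by term,
  d/dx[5x] = 5
  d/dx[y·ln(x)] = y'·ln(x) + y/x
  d/dx[-14] = 0

The pieces without y' make up ∂F/∂x and the coefficient of y' is ∂F/∂y:
  ∂F/∂x = 5 + y/x,
  ∂F/∂y = ln(x).

Since d/dx[F] = ∂F/∂x + (∂F/∂y)·y' = 0, solve for y':
  (∂F/∂y)·y' = -∂F/∂x
  dy/dx = -(∂F/∂x)/(∂F/∂y) = -(5 + y/x)/(ln(x))
        = -((5x + y)/x)/(ln(x)) = (-5x - y)/(x·ln(x))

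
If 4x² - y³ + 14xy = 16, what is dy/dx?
Apply d/dx to both sides, remembering that y depends on x. Each occurrence of y therefore brings in a y' = dy/dx via the chain rule.

With F(x, y) equal to the left-hand side minus the right, differentiate F term by term:
  d/dx[4x^2] = 8x
  d/dx[14xy] = 14x·y' + 14y
  d/dx[-y^3] = -3y^2·y'
  d/dx[-16] = 0
Adding these up, d/dx[F] = 0 becomes
  (8x + 14y) + (14x - 3y^2)·y' = 0,
so isolating y',
  dy/dx = -(8x + 14y)/(14x - 3y^2) = 2(-4x - 7y)/(14x - 3y^2)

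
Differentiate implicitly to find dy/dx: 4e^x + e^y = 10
Apply d/dx to both sides, remembering that y depends on x. Each occurrence of y therefore brings in a y' = dy/dx via the chain rule.

With F(x, y) equal to the left-hand side minus the right, differentiate F term by term:
  d/dx[4e^(x)] = 4e^(x)
  d/dx[e^(y)] = y'·e^(y)
  d/dx[-10] = 0
Adding these up, d/dx[F] = 0 becomes
  (4e^(x)) + (e^(y))·y' = 0,
so isolating y',
  dy/dx = -(4e^(x))/(e^(y)) = -4e^(x - y)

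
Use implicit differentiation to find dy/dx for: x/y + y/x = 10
Take d/dx of both sides. Since y is implicitly a function of x, the chain rule attaches a y' = dy/dx factor whenever we differentiate through y.

Set F(x, y) = (left side) − (right side), so the curve is F = 0. Differentiating each term of F:
  d/dx[x/y] = -x·y'/y^2 + 1/y
  d/dx[y/x] = y'/x - y/x^2
  d/dx[-10] = 0

Collecting, the y'-free part is the partial derivative in x and the y' coefficient is the partial derivative in y:
  ∂F/∂x = 1/y - y/x^2
  ∂F/∂y = -x/y^2 + 1/x

so d/dx[F(x, y(x))] = ∂F/∂x + (∂F/∂y)·y' = 0. Rearranging,
  dy/dx = -(∂F/∂x)/(∂F/∂y) = -(1/y - y/x^2)/(-x/y^2 + 1/x)
        = -((x - y)(x + y)/(x^2y))/(-(x - y)(x + y)/(xy^2)) = y/x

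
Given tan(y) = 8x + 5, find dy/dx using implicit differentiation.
Differentiate both sides with respect to x, treating y as y(x). By the chain rule, any term containing y contributes a factor of y' = dy/dx when we differentiate it.

Move every term to one side and write the relation as F(x, y) = 0. Term by term,
  d/dx[-8x] = -8
  d/dx[tan(y)] = y'(tan(y)^2 + 1)
  d/dx[-5] = 0

The pieces without y' make up ∂F/∂x and the coefficient of y' is ∂F/∂y:
  ∂F/∂x = -8,
  ∂F/∂y = tan(y)^2 + 1.

Since d/dx[F] = ∂F/∂x + (∂F/∂y)·y' = 0, solve for y':
  (∂F/∂y)·y' = -∂F/∂x
  dy/dx = -(∂F/∂x)/(∂F/∂y) = -(-8)/(tan(y)^2 + 1) = 8cos(y)^2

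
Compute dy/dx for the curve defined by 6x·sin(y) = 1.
Apply d/dx to both sides, remembering that y depends on x. Each occurrence of y therefore brings in a y' = dy/dx via the chain rule.

With F(x, y) equal to the left-hand side minus the right, differentiate F term by term:
  d/dx[6x·sin(y)] = 6x·y'·cos(y) + 6sin(y)
  d/dx[-1] = 0
Adding these up, d/dx[F] = 0 becomes
  (6sin(y)) + (6x·cos(y))·y' = 0,
so isolating y',
  dy/dx = -(6sin(y))/(6x·cos(y)) = -tan(y)/x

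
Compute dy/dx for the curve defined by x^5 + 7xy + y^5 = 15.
Differentiate both sides with respect to x, treating y as y(x). By the chain rule, any term containing y contributes a factor of y' = dy/dx when we differentiate it.

Move every term to one side and write the relation as F(x, y) = 0. Term by term,
  d/dx[x^5] = 5x^4
  d/dx[7xy] = 7x·y' + 7y
  d/dx[y^5] = 5y^4·y'
  d/dx[-15] = 0

The pieces without y' make up ∂F/∂x and the coefficient of y' is ∂F/∂y:
  ∂F/∂x = 5x^4 + 7y,
  ∂F/∂y = 7x + 5y^4.

Since d/dx[F] = ∂F/∂x + (∂F/∂y)·y' = 0, solve for y':
  (∂F/∂y)·y' = -∂F/∂x
  dy/dx = -(∂F/∂x)/(∂F/∂y) = -(5x^4 + 7y)/(7x + 5y^4) = (-5x^4 - 7y)/(7x + 5y^4)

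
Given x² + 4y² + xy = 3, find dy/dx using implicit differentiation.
Differentiate both sides with respect to x, treating y as y(x). By the chain rule, any term containing y contributes a factor of y' = dy/dx when we differentiate it.

Move every term to one side and write the relation as F(x, y) = 0. Term by term,
  d/dx[x^2] = 2x
  d/dx[xy] = x·y' + y
  d/dx[4y^2] = 8y·y'
  d/dx[-3] = 0

The pieces without y' make up ∂F/∂x and the coefficient of y' is ∂F/∂y:
  ∂F/∂x = 2x + y,
  ∂F/∂y = x + 8y.

Since d/dx[F] = ∂F/∂x + (∂F/∂y)·y' = 0, solve for y':
  (∂F/∂y)·y' = -∂F/∂x
  dy/dx = -(∂F/∂x)/(∂F/∂y) = -(2x + y)/(x + 8y) = (-2x - y)/(x + 8y)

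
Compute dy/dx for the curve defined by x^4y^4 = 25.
Take d/dx of both sides. Since y is implicitly a function of x, the chain rule attaches a y' = dy/dx factor whenever we differentiate through y.

Set F(x, y) = (left side) − (right side), so the curve is F = 0. Differentiating each term of F:
  d/dx[x^4y^4] = 4x^4y^3·y' + 4x^3y^4
  d/dx[-25] = 0

Collecting, the y'-free part is the partial derivative in x and the y' coefficient is the partial derivative in y:
  ∂F/∂x = 4x^3y^4
  ∂F/∂y = 4x^4y^3

so d/dx[F(x, y(x))] = ∂F/∂x + (∂F/∂y)·y' = 0. Rearranging,
  dy/dx = -(∂F/∂x)/(∂F/∂y) = -(4x^3y^4)/(4x^4y^3) = -y/x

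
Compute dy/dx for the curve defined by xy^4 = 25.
Differentiate both sides with respect to x, treating y as y(x). By the chain rule, any term containing y contributes a factor of y' = dy/dx when we differentiate it.

Move every term to one side and write the relation as F(x, y) = 0. Term by term,
  d/dx[xy^4] = 4xy^3·y' + y^4
  d/dx[-25] = 0

The pieces without y' make up ∂F/∂x and the coefficient of y' is ∂F/∂y:
  ∂F/∂x = y^4,
  ∂F/∂y = 4xy^3.

Since d/dx[F] = ∂F/∂x + (∂F/∂y)·y' = 0, solve for y':
  (∂F/∂y)·y' = -∂F/∂x
  dy/dx = -(∂F/∂x)/(∂F/∂y) = -(y^4)/(4xy^3) = -y/(4x)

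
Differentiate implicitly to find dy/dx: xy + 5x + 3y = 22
Differentiate both sides with respect to x, treating y as y(x). By the chain rule, any term containing y contributes a factor of y' = dy/dx when we differentiate it.

Move every term to one side and write the relation as F(x, y) = 0. Term by term,
  d/dx[xy] = x·y' + y
  d/dx[5x] = 5
  d/dx[3y] = 3·y'
  d/dx[-22] = 0

The pieces without y' make up ∂F/∂x and the coefficient of y' is ∂F/∂y:
  ∂F/∂x = y + 5,
  ∂F/∂y = x + 3.

Since d/dx[F] = ∂F/∂x + (∂F/∂y)·y' = 0, solve for y':
  (∂F/∂y)·y' = -∂F/∂x
  dy/dx = -(∂F/∂x)/(∂F/∂y) = -(y + 5)/(x + 3) = (-y - 5)/(x + 3)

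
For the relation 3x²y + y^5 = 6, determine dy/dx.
Take d/dx of both sides. Since y is implicitly a function of x, the chain rule attaches a y' = dy/dx factor whenever we differentiate through y.

Set F(x, y) = (left side) − (right side), so the curve is F = 0. Differentiating each term of F:
  d/dx[3x^2y] = 3x^2·y' + 6xy
  d/dx[y^5] = 5y^4·y'
  d/dx[-6] = 0

Collecting, the y'-free part is the partial derivative in x and the y' coefficient is the partial derivative in y:
  ∂F/∂x = 6xy
  ∂F/∂y = 3x^2 + 5y^4

so d/dx[F(x, y(x))] = ∂F/∂x + (∂F/∂y)·y' = 0. Rearranging,
  dy/dx = -(∂F/∂x)/(∂F/∂y) = -(6xy)/(3x^2 + 5y^4) = -6xy/(3x^2 + 5y^4)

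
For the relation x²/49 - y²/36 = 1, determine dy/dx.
Differentiate the relation implicitly: treat y = y(x) and apply the chain rule, so every y-derivative picks up a y' = dy/dx factor.

With everything moved to the left-hand side, differentiate term by term:
  d/dx[x^2/49] = 2x/49
  d/dx[-y^2/36] = -y·y'/18
  d/dx[-1] = 0

Separating the contributions that come from x directly and those that come through y:
  without y':      2x/49
  multiplying y':  -y/18

so (2x/49) + (-y/18)·y' = 0, and therefore
  dy/dx = -(2x/49)/(-y/18) = 36x/(49y)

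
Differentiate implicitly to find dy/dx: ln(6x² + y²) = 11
Apply d/dx to both sides, remembering that y depends on x. Each occurrence of y therefore brings in a y' = dy/dx via the chain rule.

With F(x, y) equal to the left-hand side minus the right, differentiate F term by term:
  d/dx[ln(6x^2 + y^2)] = (12x + 2y·y')/(6x^2 + y^2)
  d/dx[-11] = 0
Adding these up, d/dx[F] = 0 becomes
  (12x/(6x^2 + y^2)) + (2y/(6x^2 + y^2))·y' = 0,
so isolating y',
  dy/dx = -(12x/(6x^2 + y^2))/(2y/(6x^2 + y^2)) = -6x/y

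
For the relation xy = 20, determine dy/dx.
Differentiate the relation implicitly: treat y = y(x) and apply the chain rule, so every y-derivative picks up a y' = dy/dx factor.

With everything moved to the left-hand side, differentiate term by term:
  d/dx[xy] = x·y' + y
  d/dx[-20] = 0

Separating the contributions that come from x directly and those that come through y:
  without y':      y
  multiplying y':  x

so (y) + (x)·y' = 0, and therefore
  dy/dx = -(y)/(x) = -y/x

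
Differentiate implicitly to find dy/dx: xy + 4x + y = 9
Differentiate the relation implicitly: treat y = y(x) and apply the chain rule, so every y-derivative picks up a y' = dy/dx factor.

With everything moved to the left-hand side, differentiate term by term:
  d/dx[xy] = x·y' + y
  d/dx[4x] = 4
  d/dx[y] = y'
  d/dx[-9] = 0

Separating the contributions that come from x directly and those that come through y:
  without y':      y + 4
  multiplying y':  x + 1

so (y + 4) + (x + 1)·y' = 0, and therefore
  dy/dx = -(y + 4)/(x + 1) = (-y - 4)/(x + 1)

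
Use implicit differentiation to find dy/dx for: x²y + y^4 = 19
Differentiate both sides with respect to x, treating y as y(x). By the chain rule, any term containing y contributes a factor of y' = dy/dx when we differentiate it.

Move every term to one side and write the relation as F(x, y) = 0. Term by term,
  d/dx[x^2y] = x^2·y' + 2xy
  d/dx[y^4] = 4y^3·y'
  d/dx[-19] = 0

The pieces without y' make up ∂F/∂x and the coefficient of y' is ∂F/∂y:
  ∂F/∂x = 2xy,
  ∂F/∂y = x^2 + 4y^3.

Since d/dx[F] = ∂F/∂x + (∂F/∂y)·y' = 0, solve for y':
  (∂F/∂y)·y' = -∂F/∂x
  dy/dx = -(∂F/∂x)/(∂F/∂y) = -(2xy)/(x^2 + 4y^3) = -2xy/(x^2 + 4y^3)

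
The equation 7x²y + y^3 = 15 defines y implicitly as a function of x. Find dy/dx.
Differentiate the relation implicitly: treat y = y(x) and apply the chain rule, so every y-derivative picks up a y' = dy/dx factor.

With everything moved to the left-hand side, differentiate term by term:
  d/dx[7x^2y] = 7x^2·y' + 14xy
  d/dx[y^3] = 3y^2·y'
  d/dx[-15] = 0

Separating the contributions that come from x directly and those that come through y:
  without y':      14xy
  multiplying y':  7x^2 + 3y^2

so (14xy) + (7x^2 + 3y^2)·y' = 0, and therefore
  dy/dx = -(14xy)/(7x^2 + 3y^2) = -14xy/(7x^2 + 3y^2)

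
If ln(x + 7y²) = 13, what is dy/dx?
Take d/dx of both sides. Since y is implicitly a function of x, the chain rule attaches a y' = dy/dx factor whenever we differentiate through y.

Set F(x, y) = (left side) − (right side), so the curve is F = 0. Differentiating each term of F:
  d/dx[ln(x + 7y^2)] = (14y·y' + 1)/(x + 7y^2)
  d/dx[-13] = 0

Collecting, the y'-free part is the partial derivative in x and the y' coefficient is the partial derivative in y:
  ∂F/∂x = 1/(x + 7y^2)
  ∂F/∂y = 14y/(x + 7y^2)

so d/dx[F(x, y(x))] = ∂F/∂x + (∂F/∂y)·y' = 0. Rearranging,
  dy/dx = -(∂F/∂x)/(∂F/∂y) = -(1/(x + 7y^2))/(14y/(x + 7y^2)) = -1/(14y)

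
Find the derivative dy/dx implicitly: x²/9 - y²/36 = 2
Differentiate the relation implicitly: treat y = y(x) and apply the chain rule, so every y-derivative picks up a y' = dy/dx factor.

With everything moved to the left-hand side, differentiate term by term:
  d/dx[x^2/9] = 2x/9
  d/dx[-y^2/36] = -y·y'/18
  d/dx[-2] = 0

Separating the contributions that come from x directly and those that come through y:
  without y':      2x/9
  multiplying y':  -y/18

so (2x/9) + (-y/18)·y' = 0, and therefore
  dy/dx = -(2x/9)/(-y/18) = 4x/y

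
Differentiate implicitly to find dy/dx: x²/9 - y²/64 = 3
Differentiate the relation implicitly: treat y = y(x) and apply the chain rule, so every y-derivative picks up a y' = dy/dx factor.

With everything moved to the left-hand side, differentiate term by term:
  d/dx[x^2/9] = 2x/9
  d/dx[-y^2/64] = -y·y'/32
  d/dx[-3] = 0

Separating the contributions that come from x directly and those that come through y:
  without y':      2x/9
  multiplying y':  -y/32

so (2x/9) + (-y/32)·y' = 0, and therefore
  dy/dx = -(2x/9)/(-y/32) = 64x/(9y)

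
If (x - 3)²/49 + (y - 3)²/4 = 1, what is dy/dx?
Take d/dx of both sides. Since y is implicitly a function of x, the chain rule attaches a y' = dy/dx factor whenever we differentiate through y.

Set F(x, y) = (left side) − (right side), so the curve is F = 0. Differentiating each term of F:
  d/dx[(x - 3)^2/49] = 2x/49 - 6/49
  d/dx[(y - 3)^2/4] = y'(y - 3)/2
  d/dx[-1] = 0

Collecting, the y'-free part is the partial derivative in x and the y' coefficient is the partial derivative in y:
  ∂F/∂x = 2x/49 - 6/49
  ∂F/∂y = y/2 - 3/2

so d/dx[F(x, y(x))] = ∂F/∂x + (∂F/∂y)·y' = 0. Rearranging,
  dy/dx = -(∂F/∂x)/(∂F/∂y) = -(2x/49 - 6/49)/(y/2 - 3/2)
        = -(2(x - 3)/49)/((y - 3)/2) = 4(3 - x)/(49(y - 3))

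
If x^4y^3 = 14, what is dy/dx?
Differentiate both sides with respect to x, treating y as y(x). By the chain rule, any term containing y contributes a factor of y' = dy/dx when we differentiate it.

Move every term to one side and write the relation as F(x, y) = 0. Term by term,
  d/dx[x^4y^3] = 3x^4y^2·y' + 4x^3y^3
  d/dx[-14] = 0

The pieces without y' make up ∂F/∂x and the coefficient of y' is ∂F/∂y:
  ∂F/∂x = 4x^3y^3,
  ∂F/∂y = 3x^4y^2.

Since d/dx[F] = ∂F/∂x + (∂F/∂y)·y' = 0, solve for y':
  (∂F/∂y)·y' = -∂F/∂x
  dy/dx = -(∂F/∂x)/(∂F/∂y) = -(4x^3y^3)/(3x^4y^2) = -4y/(3x)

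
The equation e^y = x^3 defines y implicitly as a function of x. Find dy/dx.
Take d/dx of both sides. Since y is implicitly a function of x, the chain rule attaches a y' = dy/dx factor whenever we differentiate through y.

Set F(x, y) = (left side) − (right side), so the curve is F = 0. Differentiating each term of F:
  d/dx[-x^3] = -3x^2
  d/dx[e^(y)] = y'·e^(y)

Collecting, the y'-free part is the partial derivative in x and the y' coefficient is the partial derivative in y:
  ∂F/∂x = -3x^2
  ∂F/∂y = e^(y)

so d/dx[F(x, y(x))] = ∂F/∂x + (∂F/∂y)·y' = 0. Rearranging,
  dy/dx = -(∂F/∂x)/(∂F/∂y) = -(-3x^2)/(e^(y)) = 3x^2e^(-y)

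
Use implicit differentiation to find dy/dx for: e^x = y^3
Apply d/dx to both sides, remembering that y depends on x. Each occurrence of y therefore brings in a y' = dy/dx via the chain rule.

With F(x, y) equal to the left-hand side minus the right, differentiate F term by term:
  d/dx[-y^3] = -3y^2·y'
  d/dx[e^(x)] = e^(x)
Adding these up, d/dx[F] = 0 becomes
  (e^(x)) + (-3y^2)·y' = 0,
so isolating y',
  dy/dx = -(e^(x))/(-3y^2) = e^(x)/(3y^2)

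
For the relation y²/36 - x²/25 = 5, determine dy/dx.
Take d/dx of both sides. Since y is implicitly a function of x, the chain rule attaches a y' = dy/dx factor whenever we differentiate through y.

Set F(x, y) = (left side) − (right side), so the curve is F = 0. Differentiating each term of F:
  d/dx[-x^2/25] = -2x/25
  d/dx[y^2/36] = y·y'/18
  d/dx[-5] = 0

Collecting, the y'-free part is the partial derivative in x and the y' coefficient is the partial derivative in y:
  ∂F/∂x = -2x/25
  ∂F/∂y = y/18

so d/dx[F(x, y(x))] = ∂F/∂x + (∂F/∂y)·y' = 0. Rearranging,
  dy/dx = -(∂F/∂x)/(∂F/∂y) = -(-2x/25)/(y/18) = 36x/(25y)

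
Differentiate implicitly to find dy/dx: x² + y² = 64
Differentiate both sides with respect to x, treating y as y(x). By the chain rule, any term containing y contributes a factor of y' = dy/dx when we differentiate it.

Move every term to one side and write the relation as F(x, y) = 0. Term by term,
  d/dx[x^2] = 2x
  d/dx[y^2] = 2y·y'
  d/dx[-64] = 0

The pieces without y' make up ∂F/∂x and the coefficient of y' is ∂F/∂y:
  ∂F/∂x = 2x,
  ∂F/∂y = 2y.

Since d/dx[F] = ∂F/∂x + (∂F/∂y)·y' = 0, solve for y':
  (∂F/∂y)·y' = -∂F/∂x
  dy/dx = -(∂F/∂x)/(∂F/∂y) = -(2x)/(2y) = -x/y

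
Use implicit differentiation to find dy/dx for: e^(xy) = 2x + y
Differentiate both sides with respect to x, treating y as y(x). By the chain rule, any term containing y contributes a factor of y' = dy/dx when we differentiate it.

Move every term to one side and write the relation as F(x, y) = 0. Term by term,
  d/dx[-2x] = -2
  d/dx[-y] = -y'
  d/dx[e^(xy)] = (x·y' + y)·e^(xy)

The pieces without y' make up ∂F/∂x and the coefficient of y' is ∂F/∂y:
  ∂F/∂x = y·e^(xy) - 2,
  ∂F/∂y = x·e^(xy) - 1.

Since d/dx[F] = ∂F/∂x + (∂F/∂y)·y' = 0, solve for y':
  (∂F/∂y)·y' = -∂F/∂x
  dy/dx = -(∂F/∂x)/(∂F/∂y) = -(y·e^(xy) - 2)/(x·e^(xy) - 1) = (-y·e^(xy) + 2)/(x·e^(xy) - 1)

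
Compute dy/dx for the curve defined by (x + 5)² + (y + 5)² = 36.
Differentiate the relation implicitly: treat y = y(x) and apply the chain rule, so every y-derivative picks up a y' = dy/dx factor.

With everything moved to the left-hand side, differentiate term by term:
  d/dx[(x + 5)^2] = 2x + 10
  d/dx[(y + 5)^2] = 2·y'(y + 5)
  d/dx[-36] = 0

Separating the contributions that come from x directly and those that come through y:
  without y':      2x + 10
  multiplying y':  2y + 10

so (2x + 10) + (2y + 10)·y' = 0, and therefore
  dy/dx = -(2x + 10)/(2y + 10) = (-x - 5)/(y + 5)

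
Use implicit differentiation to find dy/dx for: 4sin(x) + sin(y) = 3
Take d/dx of both sides. Since y is implicitly a function of x, the chain rule attaches a y' = dy/dx factor whenever we differentiate through y.

Set F(x, y) = (left side) − (right side), so the curve is F = 0. Differentiating each term of F:
  d/dx[4sin(x)] = 4cos(x)
  d/dx[sin(y)] = y'·cos(y)
  d/dx[-3] = 0

Collecting, the y'-free part is the partial derivative in x and the y' coefficient is the partial derivative in y:
  ∂F/∂x = 4cos(x)
  ∂F/∂y = cos(y)

so d/dx[F(x, y(x))] = ∂F/∂x + (∂F/∂y)·y' = 0. Rearranging,
  dy/dx = -(∂F/∂x)/(∂F/∂y) = -(4cos(x))/(cos(y)) = -4cos(x)/cos(y)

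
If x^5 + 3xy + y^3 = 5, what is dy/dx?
Take d/dx of both sides. Since y is implicitly a function of x, the chain rule attaches a y' = dy/dx factor whenever we differentiate through y.

Set F(x, y) = (left side) − (right side), so the curve is F = 0. Differentiating each term of F:
  d/dx[x^5] = 5x^4
  d/dx[3xy] = 3x·y' + 3y
  d/dx[y^3] = 3y^2·y'
  d/dx[-5] = 0

Collecting, the y'-free part is the partial derivative in x and the y' coefficient is the partial derivative in y:
  ∂F/∂x = 5x^4 + 3y
  ∂F/∂y = 3x + 3y^2

so d/dx[F(x, y(x))] = ∂F/∂x + (∂F/∂y)·y' = 0. Rearranging,
  dy/dx = -(∂F/∂x)/(∂F/∂y) = -(5x^4 + 3y)/(3x + 3y^2) = (-5x^4/3 - y)/(x + y^2)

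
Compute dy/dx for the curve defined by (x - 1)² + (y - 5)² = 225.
Differentiate the relation implicitly: treat y = y(x) and apply the chain rule, so every y-derivative picks up a y' = dy/dx factor.

With everything moved to the left-hand side, differentiate term by term:
  d/dx[(x - 1)^2] = 2x - 2
  d/dx[(y - 5)^2] = 2·y'(y - 5)
  d/dx[-225] = 0

Separating the contributions that come from x directly and those that come through y:
  without y':      2x - 2
  multiplying y':  2y - 10

so (2x - 2) + (2y - 10)·y' = 0, and therefore
  dy/dx = -(2x - 2)/(2y - 10) = (1 - x)/(y - 5)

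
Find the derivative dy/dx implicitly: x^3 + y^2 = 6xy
Differentiate both sides with respect to x, treating y as y(x). By the chain rule, any term containing y contributes a factor of y' = dy/dx when we differentiate it.

Move every term to one side and write the relation as F(x, y) = 0. Term by term,
  d/dx[x^3] = 3x^2
  d/dx[-6xy] = -6x·y' - 6y
  d/dx[y^2] = 2y·y'

The pieces without y' make up ∂F/∂x and the coefficient of y' is ∂F/∂y:
  ∂F/∂x = 3x^2 - 6y,
  ∂F/∂y = -6x + 2y.

Since d/dx[F] = ∂F/∂x + (∂F/∂y)·y' = 0, solve for y':
  (∂F/∂y)·y' = -∂F/∂x
  dy/dx = -(∂F/∂x)/(∂F/∂y) = -(3x^2 - 6y)/(-6x + 2y) = 3(x^2 - 2y)/(2(3x - y))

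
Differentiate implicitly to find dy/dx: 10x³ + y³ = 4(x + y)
Differentiate the relation implicitly: treat y = y(x) and apply the chain rule, so every y-derivative picks up a y' = dy/dx factor.

With everything moved to the left-hand side, differentiate term by term:
  d/dx[10x^3] = 30x^2
  d/dx[-4x] = -4
  d/dx[y^3] = 3y^2·y'
  d/dx[-4y] = -4·y'

Separating the contributions that come from x directly and those that come through y:
  without y':      30x^2 - 4
  multiplying y':  3y^2 - 4

so (30x^2 - 4) + (3y^2 - 4)·y' = 0, and therefore
  dy/dx = -(30x^2 - 4)/(3y^2 - 4) = 2(2 - 15x^2)/(3y^2 - 4)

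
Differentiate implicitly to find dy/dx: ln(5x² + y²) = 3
Apply d/dx to both sides, remembering that y depends on x. Each occurrence of y therefore brings in a y' = dy/dx via the chain rule.

With F(x, y) equal to the left-hand side minus the right, differentiate F term by term:
  d/dx[ln(5x^2 + y^2)] = (10x + 2y·y')/(5x^2 + y^2)
  d/dx[-3] = 0
Adding these up, d/dx[F] = 0 becomes
  (10x/(5x^2 + y^2)) + (2y/(5x^2 + y^2))·y' = 0,
so isolating y',
  dy/dx = -(10x/(5x^2 + y^2))/(2y/(5x^2 + y^2)) = -5x/y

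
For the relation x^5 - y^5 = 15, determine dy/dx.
Take d/dx of both sides. Since y is implicitly a function of x, the chain rule attaches a y' = dy/dx factor whenever we differentiate through y.

Set F(x, y) = (left side) − (right side), so the curve is F = 0. Differentiating each term of F:
  d/dx[x^5] = 5x^4
  d/dx[-y^5] = -5y^4·y'
  d/dx[-15] = 0

Collecting, the y'-free part is the partial derivative in x and the y' coefficient is the partial derivative in y:
  ∂F/∂x = 5x^4
  ∂F/∂y = -5y^4

so d/dx[F(x, y(x))] = ∂F/∂x + (∂F/∂y)·y' = 0. Rearranging,
  dy/dx = -(∂F/∂x)/(∂F/∂y) = -(5x^4)/(-5y^4) = x^4/y^4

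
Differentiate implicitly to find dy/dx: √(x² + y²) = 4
Take d/dx of both sides. Since y is implicitly a function of x, the chain rule attaches a y' = dy/dx factor whenever we differentiate through y.

Set F(x, y) = (left side) − (right side), so the curve is F = 0. Differentiating each term of F:
  d/dx[√(x^2 + y^2)] = (x + y·y')/√(x^2 + y^2)
  d/dx[-4] = 0

Collecting, the y'-free part is the partial derivative in x and the y' coefficient is the partial derivative in y:
  ∂F/∂x = x/√(x^2 + y^2)
  ∂F/∂y = y/√(x^2 + y^2)

so d/dx[F(x, y(x))] = ∂F/∂x + (∂F/∂y)·y' = 0. Rearranging,
  dy/dx = -(∂F/∂x)/(∂F/∂y) = -(x/√(x^2 + y^2))/(y/√(x^2 + y^2)) = -x/y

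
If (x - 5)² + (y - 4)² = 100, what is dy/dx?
Apply d/dx to both sides, remembering that y depends on x. Each occurrence of y therefore brings in a y' = dy/dx via the chain rule.

With F(x, y) equal to the left-hand side minus the right, differentiate F term by term:
  d/dx[(x - 5)^2] = 2x - 10
  d/dx[(y - 4)^2] = 2·y'(y - 4)
  d/dx[-100] = 0
Adding these up, d/dx[F] = 0 becomes
  (2x - 10) + (2y - 8)·y' = 0,
so isolating y',
  dy/dx = -(2x - 10)/(2y - 8) = (5 - x)/(y - 4)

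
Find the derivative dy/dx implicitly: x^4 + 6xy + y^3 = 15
Differentiate the relation implicitly: treat y = y(x) and apply the chain rule, so every y-derivative picks up a y' = dy/dx factor.

With everything moved to the left-hand side, differentiate term by term:
  d/dx[x^4] = 4x^3
  d/dx[6xy] = 6x·y' + 6y
  d/dx[y^3] = 3y^2·y'
  d/dx[-15] = 0

Separating the contributions that come from x directly and those that come through y:
  without y':      4x^3 + 6y
  multiplying y':  6x + 3y^2

so (4x^3 + 6y) + (6x + 3y^2)·y' = 0, and therefore
  dy/dx = -(4x^3 + 6y)/(6x + 3y^2) = 2(-2x^3 - 3y)/(3(2x + y^2))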